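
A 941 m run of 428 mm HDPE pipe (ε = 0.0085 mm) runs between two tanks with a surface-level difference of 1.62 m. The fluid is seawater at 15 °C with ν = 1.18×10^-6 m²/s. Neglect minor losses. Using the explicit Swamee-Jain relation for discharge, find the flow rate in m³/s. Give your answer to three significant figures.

Q ≈ 0.145 m³/s

Swamee-Jain (Type II): Q = -0.965·√(gD⁵h_f/L)·ln[ε/(3.7D) + √(3.17ν²L/(gD³h_f))]
√(gD⁵h_f/L) = √(9.81·0.428⁵·1.62/941) = 0.01557
ε/(3.7D) = 5.37×10^-6; √(3.17ν²L/(gD³h_f)) = 5.77×10^-5
Q = -0.965·0.01557·ln(6.310×10^-5) = 0.1453 m³/s
Check: V = 1.01 m/s, Re = 3.66×10^5, f = 0.01411, h_f = 1.61 m ≈ 1.62 m ✓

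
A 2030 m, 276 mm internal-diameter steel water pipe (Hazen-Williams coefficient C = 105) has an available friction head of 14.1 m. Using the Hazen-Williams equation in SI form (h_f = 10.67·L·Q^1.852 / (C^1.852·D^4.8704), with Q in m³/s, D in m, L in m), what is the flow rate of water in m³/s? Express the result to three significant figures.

Rearranging: Q = [h_f·C^1.852·D^4.8704 / (10.67·L)]^(1/1.852)
Q = [14.1·105^1.852·0.276^4.8704 / (10.67·2030)]^0.540 = 0.06766 m³/s

Q ≈ 0.0677 m³/s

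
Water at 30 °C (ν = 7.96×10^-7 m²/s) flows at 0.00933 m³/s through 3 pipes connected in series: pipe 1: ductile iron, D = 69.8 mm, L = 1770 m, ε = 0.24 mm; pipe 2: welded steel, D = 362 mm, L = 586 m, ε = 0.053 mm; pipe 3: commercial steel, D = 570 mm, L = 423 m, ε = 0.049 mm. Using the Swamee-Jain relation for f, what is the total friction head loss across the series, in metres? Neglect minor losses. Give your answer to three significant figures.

Pipe 1: V = 2.438 m/s, Re = 2.14×10^5, ε/D = 0.00344, f = 0.02794, h_1 = f(L/D)V²/2g = 214.7 m
Pipe 2: V = 0.09065 m/s, Re = 4.12×10^4, ε/D = 1.46×10^-4, f = 0.02222, h_2 = f(L/D)V²/2g = 0.01507 m
Pipe 3: V = 0.03656 m/s, Re = 2.62×10^4, ε/D = 8.60×10^-5, f = 0.02440, h_3 = f(L/D)V²/2g = 0.001234 m
Series → Q common, losses add: H = Σh = 214.7 m

H ≈ 215 m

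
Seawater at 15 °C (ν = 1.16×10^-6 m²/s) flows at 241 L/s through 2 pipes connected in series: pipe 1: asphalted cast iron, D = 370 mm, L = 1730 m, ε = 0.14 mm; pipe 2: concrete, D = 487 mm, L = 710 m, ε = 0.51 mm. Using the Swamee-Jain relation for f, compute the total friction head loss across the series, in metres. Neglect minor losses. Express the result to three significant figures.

H ≈ 22.5 m

Pipe 1: V = 2.241 m/s, Re = 7.15×10^5, ε/D = 3.78×10^-4, f = 0.01664, h_1 = f(L/D)V²/2g = 19.93 m
Pipe 2: V = 1.294 m/s, Re = 5.43×10^5, ε/D = 0.00105, f = 0.02051, h_2 = f(L/D)V²/2g = 2.551 m
Series → Q common, losses add: H = Σh = 22.48 m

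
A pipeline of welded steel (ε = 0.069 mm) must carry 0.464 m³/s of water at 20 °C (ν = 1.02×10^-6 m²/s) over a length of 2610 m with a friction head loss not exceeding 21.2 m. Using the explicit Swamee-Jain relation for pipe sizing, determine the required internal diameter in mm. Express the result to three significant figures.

D ≈ 502 mm

Swamee-Jain (Type III): D = 0.66·[ε^1.25·(LQ²/(gh_f))^4.75 + ν·Q^9.4·(L/(gh_f))^5.2]^0.04
LQ²/(gh_f) = 2.702; L/(gh_f) = 12.55
Term 1 = ε^1.25·(…)^4.75 = 7.06×10^-4; Term 2 = ν·Q^9.4·(…)^5.2 = 3.86×10^-4
D = 0.66·(7.06×10^-4 + 3.86×10^-4)^0.04 = 0.5024 m = 502 mm
Check: V = 2.34 m/s, Re = 1.15×10^6, f = 0.01389, h_f = 20.1 m ≈ 21.2 m ✓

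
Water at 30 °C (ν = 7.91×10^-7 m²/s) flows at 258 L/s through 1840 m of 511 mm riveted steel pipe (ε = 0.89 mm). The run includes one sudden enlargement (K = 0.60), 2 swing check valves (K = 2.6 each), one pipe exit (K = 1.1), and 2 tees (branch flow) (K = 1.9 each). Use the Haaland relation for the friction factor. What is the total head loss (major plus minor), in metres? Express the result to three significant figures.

H_L ≈ 7.50 m

V = 4Q/(πD²) = 1.258 m/s; V²/2g = 0.08066 m
Re = 8.13×10^5, ε/D = 0.00174 → f = 0.02285 (Haaland)
Major: h_f = f(L/D)·V²/2g = 0.02285·3601·0.08066 = 6.636 m
Minor: ΣK = 10.7; h_m = ΣK·V²/2g = 0.8631 m
Total H_L = 6.636 + 0.8631 = 7.499 m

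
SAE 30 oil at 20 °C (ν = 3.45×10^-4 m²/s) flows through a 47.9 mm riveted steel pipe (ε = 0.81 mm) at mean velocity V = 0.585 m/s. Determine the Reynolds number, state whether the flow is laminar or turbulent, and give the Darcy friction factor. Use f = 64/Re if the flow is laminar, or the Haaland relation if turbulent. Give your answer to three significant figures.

Re = VD/ν = 0.5850·0.0479/3.45×10^-4 = 81.2
Re < 2300 → laminar → f = 64/Re = 0.7880

Re ≈ 81.2; laminar; f = 64/Re ≈ 0.788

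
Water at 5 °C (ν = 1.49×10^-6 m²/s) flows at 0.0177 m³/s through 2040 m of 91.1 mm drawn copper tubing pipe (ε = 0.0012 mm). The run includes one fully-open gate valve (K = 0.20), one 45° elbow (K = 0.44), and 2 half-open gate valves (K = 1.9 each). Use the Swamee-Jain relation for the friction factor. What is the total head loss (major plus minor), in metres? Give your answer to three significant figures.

H_L ≈ 138 m

V = 4Q/(πD²) = 2.715 m/s; V²/2g = 0.3758 m
Re = 1.66×10^5, ε/D = 1.32×10^-5 → f = 0.01622 (Swamee-Jain)
Major: h_f = f(L/D)·V²/2g = 0.01622·22393·0.3758 = 136.5 m
Minor: ΣK = 4.44; h_m = ΣK·V²/2g = 1.669 m
Total H_L = 136.5 + 1.669 = 138.2 m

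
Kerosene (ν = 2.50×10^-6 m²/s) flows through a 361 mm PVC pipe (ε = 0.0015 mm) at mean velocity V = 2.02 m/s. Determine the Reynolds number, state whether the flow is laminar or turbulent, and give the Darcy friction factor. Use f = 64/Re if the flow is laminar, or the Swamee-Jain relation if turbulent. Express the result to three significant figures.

Re = VD/ν = 2.020·0.361/2.50×10^-6 = 2.92×10^5
Re > 4000 → turbulent; ε/D = 4.16×10^-6
Swamee-Jain: f = 0.01450

Re ≈ 2.92×10^5; turbulent; f ≈ 0.0145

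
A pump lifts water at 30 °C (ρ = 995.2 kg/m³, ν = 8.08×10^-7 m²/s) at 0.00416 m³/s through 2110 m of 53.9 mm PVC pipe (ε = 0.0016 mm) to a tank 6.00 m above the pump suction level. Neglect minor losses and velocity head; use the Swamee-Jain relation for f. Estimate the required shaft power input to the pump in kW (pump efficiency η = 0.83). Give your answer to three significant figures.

P_shaft ≈ 5.93 kW

V = 4Q/(πD²) = 1.823 m/s; Re = 1.22×10^5; ε/D = 2.97×10^-5; f = 0.01736
h_f = f(L/D)V²/2g = 115.1 m
Total head H = z + h_f = 6.00 + 115.1 = 121.1 m
P_hyd = ρgQH = 995.2·9.81·0.00416·121.1 = 4.919 kW
P_shaft = P_hyd/η = 4.919/0.83 = 5.926 kW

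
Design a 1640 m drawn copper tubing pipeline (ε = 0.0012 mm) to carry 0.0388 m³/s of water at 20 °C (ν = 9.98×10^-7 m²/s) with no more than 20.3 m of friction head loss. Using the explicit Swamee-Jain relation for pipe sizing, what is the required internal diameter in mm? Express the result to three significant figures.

D ≈ 174 mm

Swamee-Jain (Type III): D = 0.66·[ε^1.25·(LQ²/(gh_f))^4.75 + ν·Q^9.4·(L/(gh_f))^5.2]^0.04
LQ²/(gh_f) = 0.01240; L/(gh_f) = 8.235
Term 1 = ε^1.25·(…)^4.75 = 3.49×10^-17; Term 2 = ν·Q^9.4·(…)^5.2 = 3.13×10^-15
D = 0.66·(3.49×10^-17 + 3.13×10^-15)^0.04 = 0.1736 m = 174 mm
Check: V = 1.64 m/s, Re = 2.85×10^5, f = 0.01459, h_f = 18.9 m ≈ 20.3 m ✓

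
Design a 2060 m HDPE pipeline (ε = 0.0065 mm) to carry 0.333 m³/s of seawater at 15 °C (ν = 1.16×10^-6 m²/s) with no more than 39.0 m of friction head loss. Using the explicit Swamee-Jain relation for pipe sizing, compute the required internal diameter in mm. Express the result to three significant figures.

Swamee-Jain (Type III): D = 0.66·[ε^1.25·(LQ²/(gh_f))^4.75 + ν·Q^9.4·(L/(gh_f))^5.2]^0.04
LQ²/(gh_f) = 0.5971; L/(gh_f) = 5.384
Term 1 = ε^1.25·(…)^4.75 = 2.83×10^-8; Term 2 = ν·Q^9.4·(…)^5.2 = 2.38×10^-7
D = 0.66·(2.83×10^-8 + 2.38×10^-7)^0.04 = 0.3602 m = 360 mm
Check: V = 3.27 m/s, Re = 1.01×10^6, f = 0.01201, h_f = 37.4 m ≈ 39.0 m ✓

D ≈ 360 mm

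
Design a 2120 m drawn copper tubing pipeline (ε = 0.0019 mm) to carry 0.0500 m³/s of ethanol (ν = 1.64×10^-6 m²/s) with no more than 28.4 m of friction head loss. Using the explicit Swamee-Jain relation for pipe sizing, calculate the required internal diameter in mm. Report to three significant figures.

D ≈ 192 mm

Swamee-Jain (Type III): D = 0.66·[ε^1.25·(LQ²/(gh_f))^4.75 + ν·Q^9.4·(L/(gh_f))^5.2]^0.04
LQ²/(gh_f) = 0.01902; L/(gh_f) = 7.609
Term 1 = ε^1.25·(…)^4.75 = 4.73×10^-16; Term 2 = ν·Q^9.4·(…)^5.2 = 3.70×10^-14
D = 0.66·(4.73×10^-16 + 3.70×10^-14)^0.04 = 0.1916 m = 192 mm
Check: V = 1.73 m/s, Re = 2.03×10^5, f = 0.01559, h_f = 26.4 m ≈ 28.4 m ✓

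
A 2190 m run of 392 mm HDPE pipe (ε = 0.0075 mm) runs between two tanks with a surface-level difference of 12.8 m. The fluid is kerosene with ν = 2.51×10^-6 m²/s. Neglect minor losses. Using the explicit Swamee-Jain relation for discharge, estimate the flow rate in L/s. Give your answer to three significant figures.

Swamee-Jain (Type II): Q = -0.965·√(gD⁵h_f/L)·ln[ε/(3.7D) + √(3.17ν²L/(gD³h_f))]
√(gD⁵h_f/L) = √(9.81·0.392⁵·12.8/2190) = 0.02304
ε/(3.7D) = 5.17×10^-6; √(3.17ν²L/(gD³h_f)) = 7.60×10^-5
Q = -0.965·0.02304·ln(8.121×10^-5) = 0.2094 m³/s
Check: V = 1.73 m/s, Re = 2.71×10^5, f = 0.01486, h_f = 12.7 m ≈ 12.8 m ✓

Q ≈ 209 L/s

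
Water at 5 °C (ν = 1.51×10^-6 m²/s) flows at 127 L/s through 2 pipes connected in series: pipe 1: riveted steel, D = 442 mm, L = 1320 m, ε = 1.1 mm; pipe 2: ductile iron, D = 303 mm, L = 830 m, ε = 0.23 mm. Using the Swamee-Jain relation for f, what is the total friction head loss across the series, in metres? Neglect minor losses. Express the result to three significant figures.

H ≈ 11.1 m

Pipe 1: V = 0.8277 m/s, Re = 2.42×10^5, ε/D = 0.00249, f = 0.02564, h_1 = f(L/D)V²/2g = 2.674 m
Pipe 2: V = 1.761 m/s, Re = 3.53×10^5, ε/D = 7.59×10^-4, f = 0.01951, h_2 = f(L/D)V²/2g = 8.451 m
Series → Q common, losses add: H = Σh = 11.13 m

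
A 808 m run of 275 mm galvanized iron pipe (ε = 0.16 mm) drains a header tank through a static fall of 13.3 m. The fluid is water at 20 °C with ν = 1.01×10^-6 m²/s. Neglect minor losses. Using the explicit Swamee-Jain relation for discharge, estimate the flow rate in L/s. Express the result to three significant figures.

Swamee-Jain (Type II): Q = -0.965·√(gD⁵h_f/L)·ln[ε/(3.7D) + √(3.17ν²L/(gD³h_f))]
√(gD⁵h_f/L) = √(9.81·0.275⁵·13.3/808) = 0.01594
ε/(3.7D) = 1.57×10^-4; √(3.17ν²L/(gD³h_f)) = 3.10×10^-5
Q = -0.965·0.01594·ln(1.883×10^-4) = 0.1319 m³/s
Check: V = 2.22 m/s, Re = 6.05×10^5, f = 0.01812, h_f = 13.4 m ≈ 13.3 m ✓

Q ≈ 132 L/s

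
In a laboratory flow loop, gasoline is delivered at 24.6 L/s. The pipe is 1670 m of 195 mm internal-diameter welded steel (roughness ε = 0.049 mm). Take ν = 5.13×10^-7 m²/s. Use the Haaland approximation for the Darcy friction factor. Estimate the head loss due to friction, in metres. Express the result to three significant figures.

V = 4Q/(πD²) = 4·0.0246/(π·0.195²) = 0.8237 m/s
Re = VD/ν = 0.8237·0.195/5.13×10^-7 = 3.13×10^5 → turbulent
ε/D = 0.049/195 = 2.51×10^-4
Haaland: f = 0.01638
h_f = f(L/D)V²/(2g) = 0.01638·(1670/0.195)·0.8237²/(2·9.81) = 4.852 m

h_f ≈ 4.85 m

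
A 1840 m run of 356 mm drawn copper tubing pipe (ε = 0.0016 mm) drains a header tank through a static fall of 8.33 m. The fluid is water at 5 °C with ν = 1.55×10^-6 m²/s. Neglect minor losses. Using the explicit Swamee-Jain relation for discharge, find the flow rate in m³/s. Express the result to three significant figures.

Q ≈ 0.149 m³/s

Swamee-Jain (Type II): Q = -0.965·√(gD⁵h_f/L)·ln[ε/(3.7D) + √(3.17ν²L/(gD³h_f))]
√(gD⁵h_f/L) = √(9.81·0.356⁵·8.33/1840) = 0.01594
ε/(3.7D) = 1.21×10^-6; √(3.17ν²L/(gD³h_f)) = 6.17×10^-5
Q = -0.965·0.01594·ln(6.287×10^-5) = 0.1488 m³/s
Check: V = 1.49 m/s, Re = 3.43×10^5, f = 0.01408, h_f = 8.28 m ≈ 8.33 m ✓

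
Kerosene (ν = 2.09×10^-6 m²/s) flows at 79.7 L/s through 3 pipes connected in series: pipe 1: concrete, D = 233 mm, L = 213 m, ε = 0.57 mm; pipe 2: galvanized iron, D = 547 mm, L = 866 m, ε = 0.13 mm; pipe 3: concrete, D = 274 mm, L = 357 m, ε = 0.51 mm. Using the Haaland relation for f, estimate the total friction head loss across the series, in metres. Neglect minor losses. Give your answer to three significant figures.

Pipe 1: V = 1.869 m/s, Re = 2.08×10^5, ε/D = 0.00245, f = 0.02544, h_1 = f(L/D)V²/2g = 4.141 m
Pipe 2: V = 0.3392 m/s, Re = 8.88×10^4, ε/D = 2.38×10^-4, f = 0.01929, h_2 = f(L/D)V²/2g = 0.1790 m
Pipe 3: V = 1.352 m/s, Re = 1.77×10^5, ε/D = 0.00186, f = 0.02395, h_3 = f(L/D)V²/2g = 2.906 m
Series → Q common, losses add: H = Σh = 7.226 m

H ≈ 7.23 m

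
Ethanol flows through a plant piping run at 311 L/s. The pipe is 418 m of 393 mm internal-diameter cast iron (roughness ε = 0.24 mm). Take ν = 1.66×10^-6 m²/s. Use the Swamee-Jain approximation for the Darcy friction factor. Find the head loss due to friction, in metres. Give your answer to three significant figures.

h_f ≈ 6.52 m

V = 4Q/(πD²) = 4·0.311/(π·0.393²) = 2.564 m/s
Re = VD/ν = 2.564·0.393/1.66×10^-6 = 6.07×10^5 → turbulent
ε/D = 0.24/393 = 6.11×10^-4
Swamee-Jain: f = 0.01829
h_f = f(L/D)V²/(2g) = 0.01829·(418/0.393)·2.564²/(2·9.81) = 6.517 m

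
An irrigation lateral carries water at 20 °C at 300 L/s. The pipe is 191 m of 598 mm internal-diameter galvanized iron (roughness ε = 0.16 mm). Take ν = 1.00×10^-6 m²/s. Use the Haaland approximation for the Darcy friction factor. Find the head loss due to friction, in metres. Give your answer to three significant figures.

V = 4Q/(πD²) = 4·0.300/(π·0.598²) = 1.068 m/s
Re = VD/ν = 1.068·0.598/1.00×10^-6 = 6.39×10^5 → turbulent
ε/D = 0.16/598 = 2.68×10^-4
Haaland: f = 0.01564
h_f = f(L/D)V²/(2g) = 0.01564·(191/0.598)·1.068²/(2·9.81) = 0.2905 m

h_f ≈ 0.291 m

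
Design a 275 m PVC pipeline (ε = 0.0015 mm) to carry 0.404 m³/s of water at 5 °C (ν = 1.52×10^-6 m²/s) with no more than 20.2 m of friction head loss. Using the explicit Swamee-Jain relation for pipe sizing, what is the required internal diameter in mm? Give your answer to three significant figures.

Swamee-Jain (Type III): D = 0.66·[ε^1.25·(LQ²/(gh_f))^4.75 + ν·Q^9.4·(L/(gh_f))^5.2]^0.04
LQ²/(gh_f) = 0.2265; L/(gh_f) = 1.388
Term 1 = ε^1.25·(…)^4.75 = 4.54×10^-11; Term 2 = ν·Q^9.4·(…)^5.2 = 1.67×10^-9
D = 0.66·(4.54×10^-11 + 1.67×10^-9)^0.04 = 0.2944 m = 294 mm
Check: V = 5.94 m/s, Re = 1.15×10^6, f = 0.01148, h_f = 19.3 m ≈ 20.2 m ✓

D ≈ 294 mm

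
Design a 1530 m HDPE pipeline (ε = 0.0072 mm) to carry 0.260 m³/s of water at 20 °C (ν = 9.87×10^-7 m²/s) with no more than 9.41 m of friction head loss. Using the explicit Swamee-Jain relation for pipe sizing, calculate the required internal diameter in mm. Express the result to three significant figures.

D ≈ 412 mm

Swamee-Jain (Type III): D = 0.66·[ε^1.25·(LQ²/(gh_f))^4.75 + ν·Q^9.4·(L/(gh_f))^5.2]^0.04
LQ²/(gh_f) = 1.120; L/(gh_f) = 16.57
Term 1 = ε^1.25·(…)^4.75 = 6.40×10^-7; Term 2 = ν·Q^9.4·(…)^5.2 = 6.86×10^-6
D = 0.66·(6.40×10^-7 + 6.86×10^-6)^0.04 = 0.4117 m = 412 mm
Check: V = 1.95 m/s, Re = 8.15×10^5, f = 0.01239, h_f = 8.96 m ≈ 9.41 m ✓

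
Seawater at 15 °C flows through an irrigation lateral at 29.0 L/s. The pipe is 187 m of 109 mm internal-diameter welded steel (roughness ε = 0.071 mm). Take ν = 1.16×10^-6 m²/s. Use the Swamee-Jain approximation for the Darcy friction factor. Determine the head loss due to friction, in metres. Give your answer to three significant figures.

h_f ≈ 16.2 m

V = 4Q/(πD²) = 4·0.0290/(π·0.109²) = 3.108 m/s
Re = VD/ν = 3.108·0.109/1.16×10^-6 = 2.92×10^5 → turbulent
ε/D = 0.071/109 = 6.51×10^-4
Swamee-Jain: f = 0.01918
h_f = f(L/D)V²/(2g) = 0.01918·(187/0.109)·3.108²/(2·9.81) = 16.20 m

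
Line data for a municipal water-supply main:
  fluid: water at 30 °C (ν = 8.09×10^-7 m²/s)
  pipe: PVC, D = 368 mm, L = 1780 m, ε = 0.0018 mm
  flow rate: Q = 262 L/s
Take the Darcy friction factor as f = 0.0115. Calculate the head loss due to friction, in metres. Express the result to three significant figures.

h_f ≈ 17.2 m

V = 4Q/(πD²) = 4·0.262/(π·0.368²) = 2.463 m/s
h_f = f(L/D)V²/(2g) = 0.01150·(1780/0.368)·2.463²/(2·9.81) = 17.20 m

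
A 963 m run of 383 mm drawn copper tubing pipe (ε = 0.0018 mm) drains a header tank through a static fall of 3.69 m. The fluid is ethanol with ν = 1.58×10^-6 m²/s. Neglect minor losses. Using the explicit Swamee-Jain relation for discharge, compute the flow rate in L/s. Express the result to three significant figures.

Swamee-Jain (Type II): Q = -0.965·√(gD⁵h_f/L)·ln[ε/(3.7D) + √(3.17ν²L/(gD³h_f))]
√(gD⁵h_f/L) = √(9.81·0.383⁵·3.69/963) = 0.01760
ε/(3.7D) = 1.27×10^-6; √(3.17ν²L/(gD³h_f)) = 6.12×10^-5
Q = -0.965·0.01760·ln(6.248×10^-5) = 0.1644 m³/s
Check: V = 1.43 m/s, Re = 3.46×10^5, f = 0.01406, h_f = 3.67 m ≈ 3.69 m ✓

Q ≈ 164 L/s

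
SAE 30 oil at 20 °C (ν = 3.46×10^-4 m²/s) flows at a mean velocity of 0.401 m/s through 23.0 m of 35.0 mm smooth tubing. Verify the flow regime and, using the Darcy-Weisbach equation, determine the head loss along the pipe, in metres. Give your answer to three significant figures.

Re = VD/ν = 0.401·0.03500/3.46×10^-4 = 40.6 → laminar (Re < 2300)
f = 64/Re = 1.578
h_f = f(L/D)V²/(2g) = 1.578·(23.0/0.03500)·0.401²/(2·9.81) = 8.498 m

h_f ≈ 8.50 m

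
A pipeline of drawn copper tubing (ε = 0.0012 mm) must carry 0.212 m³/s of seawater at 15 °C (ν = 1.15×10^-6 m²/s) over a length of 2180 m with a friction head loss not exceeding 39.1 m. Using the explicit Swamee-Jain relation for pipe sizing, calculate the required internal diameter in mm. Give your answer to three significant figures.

Swamee-Jain (Type III): D = 0.66·[ε^1.25·(LQ²/(gh_f))^4.75 + ν·Q^9.4·(L/(gh_f))^5.2]^0.04
LQ²/(gh_f) = 0.2554; L/(gh_f) = 5.683
Term 1 = ε^1.25·(…)^4.75 = 6.08×10^-11; Term 2 = ν·Q^9.4·(…)^5.2 = 4.49×10^-9
D = 0.66·(6.08×10^-11 + 4.49×10^-9)^0.04 = 0.3061 m = 306 mm
Check: V = 2.88 m/s, Re = 7.67×10^5, f = 0.01223, h_f = 36.8 m ≈ 39.1 m ✓

D ≈ 306 mm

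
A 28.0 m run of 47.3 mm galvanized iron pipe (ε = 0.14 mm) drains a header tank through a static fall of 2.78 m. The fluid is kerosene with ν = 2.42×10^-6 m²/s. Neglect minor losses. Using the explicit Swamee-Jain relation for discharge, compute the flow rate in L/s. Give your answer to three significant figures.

Q ≈ 3.11 L/s

Swamee-Jain (Type II): Q = -0.965·√(gD⁵h_f/L)·ln[ε/(3.7D) + √(3.17ν²L/(gD³h_f))]
√(gD⁵h_f/L) = √(9.81·0.0473⁵·2.78/28.0) = 4.802×10^-4
ε/(3.7D) = 8.00×10^-4; √(3.17ν²L/(gD³h_f)) = 4.24×10^-4
Q = -0.965·4.802×10^-4·ln(0.001224) = 0.003107 m³/s
Check: V = 1.77 m/s, Re = 3.46×10^4, f = 0.02982, h_f = 2.81 m ≈ 2.78 m ✓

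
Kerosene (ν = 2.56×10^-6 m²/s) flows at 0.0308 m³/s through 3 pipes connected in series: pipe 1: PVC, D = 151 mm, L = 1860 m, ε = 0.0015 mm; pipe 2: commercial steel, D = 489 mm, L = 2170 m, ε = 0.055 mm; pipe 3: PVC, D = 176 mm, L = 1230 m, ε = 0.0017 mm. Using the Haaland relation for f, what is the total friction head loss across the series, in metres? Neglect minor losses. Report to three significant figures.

Pipe 1: V = 1.720 m/s, Re = 1.01×10^5, ε/D = 9.93×10^-6, f = 0.01781, h_1 = f(L/D)V²/2g = 33.07 m
Pipe 2: V = 0.1640 m/s, Re = 3.13×10^4, ε/D = 1.12×10^-4, f = 0.02332, h_2 = f(L/D)V²/2g = 0.1418 m
Pipe 3: V = 1.266 m/s, Re = 8.70×10^4, ε/D = 9.66×10^-6, f = 0.01838, h_3 = f(L/D)V²/2g = 10.50 m
Series → Q common, losses add: H = Σh = 43.71 m

H ≈ 43.7 m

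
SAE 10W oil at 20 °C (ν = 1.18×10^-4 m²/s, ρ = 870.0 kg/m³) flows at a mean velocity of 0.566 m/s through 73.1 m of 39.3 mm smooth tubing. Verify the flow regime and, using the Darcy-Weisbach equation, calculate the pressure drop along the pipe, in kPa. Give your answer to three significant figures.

Δp ≈ 88.0 kPa

Re = VD/ν = 0.566·0.03930/1.18×10^-4 = 189 → laminar (Re < 2300)
f = 64/Re = 0.3395
h_f = f(L/D)V²/(2g) = 0.3395·(73.1/0.03930)·0.566²/(2·9.81) = 10.31 m
Δp = ρg·h_f = 870.0·9.81·10.31 = 88.00 kPa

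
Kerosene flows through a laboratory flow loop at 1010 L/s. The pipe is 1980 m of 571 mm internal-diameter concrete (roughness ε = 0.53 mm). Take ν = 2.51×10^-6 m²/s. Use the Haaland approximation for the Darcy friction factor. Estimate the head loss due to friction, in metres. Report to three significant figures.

V = 4Q/(πD²) = 4·1.01/(π·0.571²) = 3.944 m/s
Re = VD/ν = 3.944·0.571/2.51×10^-6 = 8.97×10^5 → turbulent
ε/D = 0.53/571 = 9.28×10^-4
Haaland: f = 0.01964
h_f = f(L/D)V²/(2g) = 0.01964·(1980/0.571)·3.944²/(2·9.81) = 53.99 m

h_f ≈ 54.0 m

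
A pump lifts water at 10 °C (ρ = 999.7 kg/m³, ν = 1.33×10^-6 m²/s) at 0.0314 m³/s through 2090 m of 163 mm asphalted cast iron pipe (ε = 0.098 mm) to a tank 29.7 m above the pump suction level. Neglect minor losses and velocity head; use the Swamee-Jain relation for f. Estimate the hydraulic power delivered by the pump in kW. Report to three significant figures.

V = 4Q/(πD²) = 1.505 m/s; Re = 1.84×10^5; ε/D = 6.01×10^-4; f = 0.01958
h_f = f(L/D)V²/2g = 28.97 m
Total head H = z + h_f = 29.7 + 28.97 = 58.67 m
P_hyd = ρgQH = 999.7·9.81·0.0314·58.67 = 18.07 kW

P_hyd ≈ 18.1 kW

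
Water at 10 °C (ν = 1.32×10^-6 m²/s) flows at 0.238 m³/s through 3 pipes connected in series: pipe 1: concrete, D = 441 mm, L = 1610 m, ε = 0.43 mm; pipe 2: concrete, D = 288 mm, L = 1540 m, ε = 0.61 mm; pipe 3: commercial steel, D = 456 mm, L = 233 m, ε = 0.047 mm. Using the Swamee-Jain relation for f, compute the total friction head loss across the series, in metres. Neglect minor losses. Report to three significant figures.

H ≈ 97.6 m

Pipe 1: V = 1.558 m/s, Re = 5.21×10^5, ε/D = 9.75×10^-4, f = 0.02022, h_1 = f(L/D)V²/2g = 9.135 m
Pipe 2: V = 3.653 m/s, Re = 7.97×10^5, ε/D = 0.00212, f = 0.02409, h_2 = f(L/D)V²/2g = 87.63 m
Pipe 3: V = 1.457 m/s, Re = 5.03×10^5, ε/D = 1.03×10^-4, f = 0.01449, h_3 = f(L/D)V²/2g = 0.8016 m
Series → Q common, losses add: H = Σh = 97.57 m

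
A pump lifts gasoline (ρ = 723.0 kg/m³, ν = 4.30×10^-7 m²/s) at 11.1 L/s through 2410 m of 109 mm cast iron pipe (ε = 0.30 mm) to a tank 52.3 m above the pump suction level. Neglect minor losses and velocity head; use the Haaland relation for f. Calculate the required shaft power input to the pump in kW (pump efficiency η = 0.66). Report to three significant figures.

V = 4Q/(πD²) = 1.190 m/s; Re = 3.02×10^5; ε/D = 0.00275; f = 0.02602
h_f = f(L/D)V²/2g = 41.49 m
Total head H = z + h_f = 52.3 + 41.49 = 93.79 m
P_hyd = ρgQH = 723.0·9.81·0.0111·93.79 = 7.384 kW
P_shaft = P_hyd/η = 7.384/0.66 = 11.19 kW

P_shaft ≈ 11.2 kW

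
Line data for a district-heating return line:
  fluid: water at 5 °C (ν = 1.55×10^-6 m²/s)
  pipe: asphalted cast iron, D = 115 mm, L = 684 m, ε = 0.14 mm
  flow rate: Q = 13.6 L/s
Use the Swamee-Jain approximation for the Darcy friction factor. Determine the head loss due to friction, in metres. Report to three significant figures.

h_f ≈ 12.0 m

V = 4Q/(πD²) = 4·0.0136/(π·0.115²) = 1.309 m/s
Re = VD/ν = 1.309·0.115/1.55×10^-6 = 9.71×10^4 → turbulent
ε/D = 0.14/115 = 0.00122
Swamee-Jain: f = 0.02313
h_f = f(L/D)V²/(2g) = 0.02313·(684/0.115)·1.309²/(2·9.81) = 12.02 m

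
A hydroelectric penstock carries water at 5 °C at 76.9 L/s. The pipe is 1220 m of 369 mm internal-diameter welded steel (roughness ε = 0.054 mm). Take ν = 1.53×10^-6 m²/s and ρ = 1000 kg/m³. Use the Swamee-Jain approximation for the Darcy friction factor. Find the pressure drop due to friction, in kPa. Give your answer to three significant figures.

V = 4Q/(πD²) = 4·0.0769/(π·0.369²) = 0.7191 m/s
Re = VD/ν = 0.7191·0.369/1.53×10^-6 = 1.73×10^5 → turbulent
ε/D = 0.054/369 = 1.46×10^-4
Swamee-Jain: f = 0.01710
h_f = f(L/D)V²/(2g) = 0.01710·(1220/0.369)·0.7191²/(2·9.81) = 1.490 m
Δp = ρg·h_f = 1000·9.81·1.490 = 14.62 kPa

Δp ≈ 14.6 kPa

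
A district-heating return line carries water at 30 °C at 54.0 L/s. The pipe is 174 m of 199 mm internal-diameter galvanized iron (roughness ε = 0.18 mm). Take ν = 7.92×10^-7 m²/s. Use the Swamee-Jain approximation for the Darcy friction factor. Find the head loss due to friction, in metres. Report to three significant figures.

h_f ≈ 2.69 m

V = 4Q/(πD²) = 4·0.0540/(π·0.199²) = 1.736 m/s
Re = VD/ν = 1.736·0.199/7.92×10^-7 = 4.36×10^5 → turbulent
ε/D = 0.18/199 = 9.05×10^-4
Swamee-Jain: f = 0.02002
h_f = f(L/D)V²/(2g) = 0.02002·(174/0.199)·1.736²/(2·9.81) = 2.690 m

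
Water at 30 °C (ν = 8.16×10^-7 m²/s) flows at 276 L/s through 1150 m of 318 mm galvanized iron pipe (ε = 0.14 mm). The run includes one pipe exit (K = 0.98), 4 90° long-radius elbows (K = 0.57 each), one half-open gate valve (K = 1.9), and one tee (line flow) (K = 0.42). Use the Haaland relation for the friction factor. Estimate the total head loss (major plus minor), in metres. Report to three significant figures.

V = 4Q/(πD²) = 3.475 m/s; V²/2g = 0.6155 m
Re = 1.35×10^6, ε/D = 4.40×10^-4 → f = 0.01663 (Haaland)
Major: h_f = f(L/D)·V²/2g = 0.01663·3616·0.6155 = 37.01 m
Minor: ΣK = 5.58; h_m = ΣK·V²/2g = 3.435 m
Total H_L = 37.01 + 3.435 = 40.44 m

H_L ≈ 40.4 m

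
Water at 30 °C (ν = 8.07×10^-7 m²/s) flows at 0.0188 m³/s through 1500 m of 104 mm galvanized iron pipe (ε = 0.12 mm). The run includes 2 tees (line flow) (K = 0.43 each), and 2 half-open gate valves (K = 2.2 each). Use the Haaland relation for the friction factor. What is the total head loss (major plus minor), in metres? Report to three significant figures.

V = 4Q/(πD²) = 2.213 m/s; V²/2g = 0.2496 m
Re = 2.85×10^5, ε/D = 0.00115 → f = 0.02119 (Haaland)
Major: h_f = f(L/D)·V²/2g = 0.02119·14423·0.2496 = 76.29 m
Minor: ΣK = 5.26; h_m = ΣK·V²/2g = 1.313 m
Total H_L = 76.29 + 1.313 = 77.60 m

H_L ≈ 77.6 m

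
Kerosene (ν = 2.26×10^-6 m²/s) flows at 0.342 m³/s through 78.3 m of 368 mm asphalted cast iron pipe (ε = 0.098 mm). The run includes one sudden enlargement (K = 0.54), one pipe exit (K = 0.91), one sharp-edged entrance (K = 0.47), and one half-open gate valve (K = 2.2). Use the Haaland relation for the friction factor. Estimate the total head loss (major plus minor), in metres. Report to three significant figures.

H_L ≈ 3.95 m

V = 4Q/(πD²) = 3.215 m/s; V²/2g = 0.5270 m
Re = 5.24×10^5, ε/D = 2.66×10^-4 → f = 0.01583 (Haaland)
Major: h_f = f(L/D)·V²/2g = 0.01583·212.8·0.5270 = 1.775 m
Minor: ΣK = 4.12; h_m = ΣK·V²/2g = 2.171 m
Total H_L = 1.775 + 2.171 = 3.946 m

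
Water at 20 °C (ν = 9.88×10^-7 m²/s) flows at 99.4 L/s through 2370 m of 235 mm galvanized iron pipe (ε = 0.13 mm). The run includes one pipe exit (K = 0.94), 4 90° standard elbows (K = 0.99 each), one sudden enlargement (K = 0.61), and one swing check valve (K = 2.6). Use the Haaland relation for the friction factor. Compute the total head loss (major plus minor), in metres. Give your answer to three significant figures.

H_L ≈ 50.3 m

V = 4Q/(πD²) = 2.292 m/s; V²/2g = 0.2677 m
Re = 5.45×10^5, ε/D = 5.53×10^-4 → f = 0.01785 (Haaland)
Major: h_f = f(L/D)·V²/2g = 0.01785·10085·0.2677 = 48.18 m
Minor: ΣK = 8.11; h_m = ΣK·V²/2g = 2.171 m
Total H_L = 48.18 + 2.171 = 50.35 m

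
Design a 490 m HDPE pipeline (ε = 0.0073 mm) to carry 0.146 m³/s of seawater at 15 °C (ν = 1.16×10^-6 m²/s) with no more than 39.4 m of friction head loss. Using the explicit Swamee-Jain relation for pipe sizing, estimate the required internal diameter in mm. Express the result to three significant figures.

D ≈ 196 mm

Swamee-Jain (Type III): D = 0.66·[ε^1.25·(LQ²/(gh_f))^4.75 + ν·Q^9.4·(L/(gh_f))^5.2]^0.04
LQ²/(gh_f) = 0.02702; L/(gh_f) = 1.268
Term 1 = ε^1.25·(…)^4.75 = 1.35×10^-14; Term 2 = ν·Q^9.4·(…)^5.2 = 5.56×10^-14
D = 0.66·(1.35×10^-14 + 5.56×10^-14)^0.04 = 0.1964 m = 196 mm
Check: V = 4.82 m/s, Re = 8.16×10^5, f = 0.01276, h_f = 37.7 m ≈ 39.4 m ✓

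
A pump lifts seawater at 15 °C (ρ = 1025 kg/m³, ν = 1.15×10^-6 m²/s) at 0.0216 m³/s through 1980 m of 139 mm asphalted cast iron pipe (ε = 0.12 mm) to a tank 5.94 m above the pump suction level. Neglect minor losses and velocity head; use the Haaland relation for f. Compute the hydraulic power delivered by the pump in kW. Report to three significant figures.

P_hyd ≈ 7.85 kW

V = 4Q/(πD²) = 1.423 m/s; Re = 1.72×10^5; ε/D = 8.63×10^-4; f = 0.02055
h_f = f(L/D)V²/2g = 30.22 m
Total head H = z + h_f = 5.94 + 30.22 = 36.16 m
P_hyd = ρgQH = 1025·9.81·0.0216·36.16 = 7.854 kW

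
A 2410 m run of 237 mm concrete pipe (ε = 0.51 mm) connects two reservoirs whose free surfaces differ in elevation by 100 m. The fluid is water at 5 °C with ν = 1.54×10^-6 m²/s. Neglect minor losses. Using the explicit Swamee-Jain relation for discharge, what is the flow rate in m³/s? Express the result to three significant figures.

Q ≈ 0.124 m³/s

Swamee-Jain (Type II): Q = -0.965·√(gD⁵h_f/L)·ln[ε/(3.7D) + √(3.17ν²L/(gD³h_f))]
√(gD⁵h_f/L) = √(9.81·0.237⁵·100/2410) = 0.01745
ε/(3.7D) = 5.82×10^-4; √(3.17ν²L/(gD³h_f)) = 3.72×10^-5
Q = -0.965·0.01745·ln(6.188×10^-4) = 0.1244 m³/s
Check: V = 2.82 m/s, Re = 4.34×10^5, f = 0.02440, h_f = 101 m ≈ 100 m ✓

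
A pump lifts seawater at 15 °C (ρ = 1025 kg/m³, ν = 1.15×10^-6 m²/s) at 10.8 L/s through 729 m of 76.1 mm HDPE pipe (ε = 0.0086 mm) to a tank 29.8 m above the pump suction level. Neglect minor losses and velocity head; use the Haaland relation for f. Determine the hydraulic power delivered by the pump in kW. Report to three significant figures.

P_hyd ≈ 8.30 kW

V = 4Q/(πD²) = 2.374 m/s; Re = 1.57×10^5; ε/D = 1.13×10^-4; f = 0.01692
h_f = f(L/D)V²/2g = 46.59 m
Total head H = z + h_f = 29.8 + 46.59 = 76.39 m
P_hyd = ρgQH = 1025·9.81·0.0108·76.39 = 8.296 kW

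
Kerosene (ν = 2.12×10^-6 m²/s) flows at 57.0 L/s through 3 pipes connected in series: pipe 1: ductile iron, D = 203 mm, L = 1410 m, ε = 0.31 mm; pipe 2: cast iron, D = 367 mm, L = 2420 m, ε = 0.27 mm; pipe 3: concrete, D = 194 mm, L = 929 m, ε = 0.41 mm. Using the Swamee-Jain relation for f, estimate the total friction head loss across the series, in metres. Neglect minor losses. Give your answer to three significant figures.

H ≈ 50.2 m

Pipe 1: V = 1.761 m/s, Re = 1.69×10^5, ε/D = 0.00153, f = 0.02325, h_1 = f(L/D)V²/2g = 25.53 m
Pipe 2: V = 0.5388 m/s, Re = 9.33×10^4, ε/D = 7.36×10^-4, f = 0.02154, h_2 = f(L/D)V²/2g = 2.102 m
Pipe 3: V = 1.928 m/s, Re = 1.76×10^5, ε/D = 0.00211, f = 0.02492, h_3 = f(L/D)V²/2g = 22.62 m
Series → Q common, losses add: H = Σh = 50.25 m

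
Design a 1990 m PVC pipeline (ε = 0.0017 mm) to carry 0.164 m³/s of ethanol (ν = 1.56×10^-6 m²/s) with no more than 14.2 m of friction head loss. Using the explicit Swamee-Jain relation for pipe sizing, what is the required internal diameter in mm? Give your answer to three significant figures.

D ≈ 341 mm

Swamee-Jain (Type III): D = 0.66·[ε^1.25·(LQ²/(gh_f))^4.75 + ν·Q^9.4·(L/(gh_f))^5.2]^0.04
LQ²/(gh_f) = 0.3842; L/(gh_f) = 14.29
Term 1 = ε^1.25·(…)^4.75 = 6.53×10^-10; Term 2 = ν·Q^9.4·(…)^5.2 = 6.58×10^-8
D = 0.66·(6.53×10^-10 + 6.58×10^-8)^0.04 = 0.3408 m = 341 mm
Check: V = 1.80 m/s, Re = 3.93×10^5, f = 0.01374, h_f = 13.2 m ≈ 14.2 m ✓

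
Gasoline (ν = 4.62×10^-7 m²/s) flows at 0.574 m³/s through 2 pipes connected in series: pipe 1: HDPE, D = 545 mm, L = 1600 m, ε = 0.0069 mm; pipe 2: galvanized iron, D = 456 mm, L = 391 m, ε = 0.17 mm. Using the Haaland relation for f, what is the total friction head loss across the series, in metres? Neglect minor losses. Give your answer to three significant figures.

H ≈ 17.8 m

Pipe 1: V = 2.461 m/s, Re = 2.90×10^6, ε/D = 1.27×10^-5, f = 0.01024, h_1 = f(L/D)V²/2g = 9.276 m
Pipe 2: V = 3.515 m/s, Re = 3.47×10^6, ε/D = 3.73×10^-4, f = 0.01585, h_2 = f(L/D)V²/2g = 8.555 m
Series → Q common, losses add: H = Σh = 17.83 m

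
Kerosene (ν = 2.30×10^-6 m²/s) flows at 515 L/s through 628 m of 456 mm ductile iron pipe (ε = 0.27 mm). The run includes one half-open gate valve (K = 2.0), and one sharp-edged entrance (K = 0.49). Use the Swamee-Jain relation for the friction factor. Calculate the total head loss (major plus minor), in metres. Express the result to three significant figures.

H_L ≈ 13.9 m

V = 4Q/(πD²) = 3.153 m/s; V²/2g = 0.5068 m
Re = 6.25×10^5, ε/D = 5.92×10^-4 → f = 0.01816 (Swamee-Jain)
Major: h_f = f(L/D)·V²/2g = 0.01816·1377·0.5068 = 12.68 m
Minor: ΣK = 2.49; h_m = ΣK·V²/2g = 1.262 m
Total H_L = 12.68 + 1.262 = 13.94 m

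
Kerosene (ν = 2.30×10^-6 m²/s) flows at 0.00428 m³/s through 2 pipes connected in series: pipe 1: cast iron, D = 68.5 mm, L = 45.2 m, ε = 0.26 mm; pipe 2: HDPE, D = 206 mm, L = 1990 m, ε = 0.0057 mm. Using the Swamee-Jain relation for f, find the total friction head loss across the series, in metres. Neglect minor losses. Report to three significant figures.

H ≈ 1.66 m

Pipe 1: V = 1.161 m/s, Re = 3.46×10^4, ε/D = 0.00380, f = 0.03134, h_1 = f(L/D)V²/2g = 1.421 m
Pipe 2: V = 0.1284 m/s, Re = 1.15×10^4, ε/D = 2.77×10^-5, f = 0.02987, h_2 = f(L/D)V²/2g = 0.2425 m
Series → Q common, losses add: H = Σh = 1.664 m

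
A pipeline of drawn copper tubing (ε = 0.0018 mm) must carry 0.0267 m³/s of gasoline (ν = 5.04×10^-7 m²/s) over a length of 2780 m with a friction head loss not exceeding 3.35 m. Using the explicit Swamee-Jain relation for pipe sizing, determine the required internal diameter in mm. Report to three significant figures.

D ≈ 238 mm

Swamee-Jain (Type III): D = 0.66·[ε^1.25·(LQ²/(gh_f))^4.75 + ν·Q^9.4·(L/(gh_f))^5.2]^0.04
LQ²/(gh_f) = 0.06031; L/(gh_f) = 84.59
Term 1 = ε^1.25·(…)^4.75 = 1.06×10^-13; Term 2 = ν·Q^9.4·(…)^5.2 = 8.59×10^-12
D = 0.66·(1.06×10^-13 + 8.59×10^-12)^0.04 = 0.2383 m = 238 mm
Check: V = 0.599 m/s, Re = 2.83×10^5, f = 0.01462, h_f = 3.12 m ≈ 3.35 m ✓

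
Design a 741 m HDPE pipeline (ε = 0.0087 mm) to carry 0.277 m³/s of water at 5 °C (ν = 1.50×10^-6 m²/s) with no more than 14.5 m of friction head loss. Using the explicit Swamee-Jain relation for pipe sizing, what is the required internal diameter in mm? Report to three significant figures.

D ≈ 337 mm

Swamee-Jain (Type III): D = 0.66·[ε^1.25·(LQ²/(gh_f))^4.75 + ν·Q^9.4·(L/(gh_f))^5.2]^0.04
LQ²/(gh_f) = 0.3997; L/(gh_f) = 5.209
Term 1 = ε^1.25·(…)^4.75 = 6.06×10^-9; Term 2 = ν·Q^9.4·(…)^5.2 = 4.60×10^-8
D = 0.66·(6.06×10^-9 + 4.60×10^-8)^0.04 = 0.3374 m = 337 mm
Check: V = 3.10 m/s, Re = 6.97×10^5, f = 0.01283, h_f = 13.8 m ≈ 14.5 m ✓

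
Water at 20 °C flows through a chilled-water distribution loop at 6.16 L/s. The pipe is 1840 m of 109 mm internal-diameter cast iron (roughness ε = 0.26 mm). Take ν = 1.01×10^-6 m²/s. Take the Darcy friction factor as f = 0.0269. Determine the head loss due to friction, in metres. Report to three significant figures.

V = 4Q/(πD²) = 4·0.00616/(π·0.109²) = 0.6601 m/s
h_f = f(L/D)V²/(2g) = 0.02690·(1840/0.109)·0.6601²/(2·9.81) = 10.09 m

h_f ≈ 10.1 m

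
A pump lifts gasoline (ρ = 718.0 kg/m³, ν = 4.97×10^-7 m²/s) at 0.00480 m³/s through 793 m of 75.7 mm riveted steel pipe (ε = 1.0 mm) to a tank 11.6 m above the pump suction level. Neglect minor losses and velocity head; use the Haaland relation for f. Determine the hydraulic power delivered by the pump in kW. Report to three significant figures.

P_hyd ≈ 1.26 kW

V = 4Q/(πD²) = 1.066 m/s; Re = 1.62×10^5; ε/D = 0.0132; f = 0.04212
h_f = f(L/D)V²/2g = 25.58 m
Total head H = z + h_f = 11.6 + 25.58 = 37.18 m
P_hyd = ρgQH = 718.0·9.81·0.00480·37.18 = 1.257 kW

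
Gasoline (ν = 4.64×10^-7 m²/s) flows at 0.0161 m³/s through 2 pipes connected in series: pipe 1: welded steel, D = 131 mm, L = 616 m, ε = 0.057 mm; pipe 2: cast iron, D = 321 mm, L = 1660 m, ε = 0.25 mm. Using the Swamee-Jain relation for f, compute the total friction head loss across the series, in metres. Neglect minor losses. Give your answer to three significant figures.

Pipe 1: V = 1.195 m/s, Re = 3.37×10^5, ε/D = 4.35×10^-4, f = 0.01779, h_1 = f(L/D)V²/2g = 6.084 m
Pipe 2: V = 0.1989 m/s, Re = 1.38×10^5, ε/D = 7.79×10^-4, f = 0.02088, h_2 = f(L/D)V²/2g = 0.2178 m
Series → Q common, losses add: H = Σh = 6.302 m

H ≈ 6.30 m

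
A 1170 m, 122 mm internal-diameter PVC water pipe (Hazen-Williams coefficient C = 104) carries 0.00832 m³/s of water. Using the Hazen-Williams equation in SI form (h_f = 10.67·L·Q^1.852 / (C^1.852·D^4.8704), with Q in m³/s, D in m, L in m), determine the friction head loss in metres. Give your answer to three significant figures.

h_f ≈ 9.09 m

h_f = 10.67·1170·0.00832^1.852 / (104^1.852·0.122^4.8704) = 9.092 m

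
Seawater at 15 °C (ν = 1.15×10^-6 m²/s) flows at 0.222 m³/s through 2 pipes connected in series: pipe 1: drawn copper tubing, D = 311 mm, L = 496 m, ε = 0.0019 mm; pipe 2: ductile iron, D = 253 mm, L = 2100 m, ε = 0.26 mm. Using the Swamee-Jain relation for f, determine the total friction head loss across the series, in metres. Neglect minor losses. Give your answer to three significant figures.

H ≈ 175 m

Pipe 1: V = 2.922 m/s, Re = 7.90×10^5, ε/D = 6.11×10^-6, f = 0.01221, h_1 = f(L/D)V²/2g = 8.478 m
Pipe 2: V = 4.416 m/s, Re = 9.72×10^5, ε/D = 0.00103, f = 0.02016, h_2 = f(L/D)V²/2g = 166.3 m
Series → Q common, losses add: H = Σh = 174.8 m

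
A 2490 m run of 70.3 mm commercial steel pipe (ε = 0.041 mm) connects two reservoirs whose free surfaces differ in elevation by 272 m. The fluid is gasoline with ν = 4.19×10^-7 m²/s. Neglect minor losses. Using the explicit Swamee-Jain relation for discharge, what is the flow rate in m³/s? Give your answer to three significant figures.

Q ≈ 0.0112 m³/s

Swamee-Jain (Type II): Q = -0.965·√(gD⁵h_f/L)·ln[ε/(3.7D) + √(3.17ν²L/(gD³h_f))]
√(gD⁵h_f/L) = √(9.81·0.0703⁵·272/2490) = 0.001356
ε/(3.7D) = 1.58×10^-4; √(3.17ν²L/(gD³h_f)) = 3.87×10^-5
Q = -0.965·0.001356·ln(1.963×10^-4) = 0.01117 m³/s
Check: V = 2.88 m/s, Re = 4.83×10^5, f = 0.01831, h_f = 274 m ≈ 272 m ✓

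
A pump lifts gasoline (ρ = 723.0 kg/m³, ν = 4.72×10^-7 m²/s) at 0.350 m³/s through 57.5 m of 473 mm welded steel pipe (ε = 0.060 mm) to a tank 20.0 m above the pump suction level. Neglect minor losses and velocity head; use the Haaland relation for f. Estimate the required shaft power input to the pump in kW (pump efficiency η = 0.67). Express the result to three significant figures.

V = 4Q/(πD²) = 1.992 m/s; Re = 2.00×10^6; ε/D = 1.27×10^-4; f = 0.01319
h_f = f(L/D)V²/2g = 0.3241 m
Total head H = z + h_f = 20.0 + 0.3241 = 20.32 m
P_hyd = ρgQH = 723.0·9.81·0.350·20.32 = 50.45 kW
P_shaft = P_hyd/η = 50.45/0.67 = 75.30 kW

P_shaft ≈ 75.3 kW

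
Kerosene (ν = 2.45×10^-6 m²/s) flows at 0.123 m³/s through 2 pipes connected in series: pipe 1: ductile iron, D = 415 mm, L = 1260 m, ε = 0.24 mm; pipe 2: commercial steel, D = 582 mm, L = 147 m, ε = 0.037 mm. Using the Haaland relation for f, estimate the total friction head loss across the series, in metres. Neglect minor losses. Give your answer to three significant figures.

H ≈ 2.54 m

Pipe 1: V = 0.9093 m/s, Re = 1.54×10^5, ε/D = 5.78×10^-4, f = 0.01947, h_1 = f(L/D)V²/2g = 2.492 m
Pipe 2: V = 0.4623 m/s, Re = 1.10×10^5, ε/D = 6.36×10^-5, f = 0.01777, h_2 = f(L/D)V²/2g = 0.04890 m
Series → Q common, losses add: H = Σh = 2.540 m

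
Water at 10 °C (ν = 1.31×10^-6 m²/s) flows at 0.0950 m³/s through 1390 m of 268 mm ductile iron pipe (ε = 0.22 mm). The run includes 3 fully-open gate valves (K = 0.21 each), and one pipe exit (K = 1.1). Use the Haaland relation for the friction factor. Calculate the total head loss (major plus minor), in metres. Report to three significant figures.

V = 4Q/(πD²) = 1.684 m/s; V²/2g = 0.1446 m
Re = 3.45×10^5, ε/D = 8.21×10^-4 → f = 0.01962 (Haaland)
Major: h_f = f(L/D)·V²/2g = 0.01962·5187·0.1446 = 14.71 m
Minor: ΣK = 1.73; h_m = ΣK·V²/2g = 0.2501 m
Total H_L = 14.71 + 0.2501 = 14.96 m

H_L ≈ 15.0 m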